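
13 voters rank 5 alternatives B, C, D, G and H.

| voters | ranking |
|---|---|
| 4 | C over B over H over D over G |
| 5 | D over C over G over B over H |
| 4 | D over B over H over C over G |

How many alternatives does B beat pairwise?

B against each rival (13 voters):
B vs C: B is ranked higher on 4 ballots, C on 9. C wins 9–4.
B vs D: D wins 9–4.
B vs G: B preferred on 4+4 = 8 ballots; B wins 8–5.
B vs H: B preferred on 4+5+4 = 13 ballots; B wins 13–0.
B beats G, H; loses to C, D — 2 pairwise wins.

2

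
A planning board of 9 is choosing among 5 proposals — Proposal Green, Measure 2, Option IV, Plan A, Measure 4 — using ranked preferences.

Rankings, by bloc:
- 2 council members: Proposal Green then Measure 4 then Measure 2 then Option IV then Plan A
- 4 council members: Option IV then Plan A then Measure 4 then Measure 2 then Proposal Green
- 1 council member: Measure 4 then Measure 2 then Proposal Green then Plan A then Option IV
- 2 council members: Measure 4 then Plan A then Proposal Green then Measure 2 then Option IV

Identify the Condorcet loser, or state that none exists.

Pairwise majorities:
Proposal Green vs Measure 2: Proposal Green preferred on 2+2 = 4 ballots; Measure 2 wins 5–4.
Proposal Green–Option IV: Proposal Green 5–4.
Proposal Green vs Plan A: 2+1 = 3 for Proposal Green, 6 for Plan A — Plan A by 6–3.
Proposal Green vs Measure 4: 2 to 7, Measure 4.
Measure 2–Option IV: Measure 2 5–4.
Measure 2 vs Plan A: Plan A, 6–3.
Measure 2 vs Measure 4: Measure 4 wins 9–0.
Option IV vs Plan A: 2+4 = 6 for Option IV, 3 for Plan A — Option IV by 6–3.
Option IV vs Measure 4: 4 for Option IV, 5 for Measure 4 — Measure 4 by 5–4.
Plan A vs Measure 4: Measure 4 wins 5–4.
No option is winless: Proposal Green beats Option IV; Measure 2 beats Proposal Green; Option IV beats Plan A; Plan A beats Proposal Green; Measure 4 beats Proposal Green. There is no Condorcet loser.

none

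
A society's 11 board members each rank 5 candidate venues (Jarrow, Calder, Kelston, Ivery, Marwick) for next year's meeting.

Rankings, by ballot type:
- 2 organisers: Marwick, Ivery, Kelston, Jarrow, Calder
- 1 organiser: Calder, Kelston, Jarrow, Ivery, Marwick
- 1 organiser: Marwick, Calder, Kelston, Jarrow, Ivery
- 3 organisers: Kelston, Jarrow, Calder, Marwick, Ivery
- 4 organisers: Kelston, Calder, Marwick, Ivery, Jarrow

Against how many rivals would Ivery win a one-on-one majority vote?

1

Ivery against each rival (11 organisers):
Ivery vs Jarrow: Ivery preferred on 2+4 = 6 ballots; Ivery wins 6–5.
Ivery vs Calder: Calder wins 9–2.
Ivery–Kelston: Kelston 9–2.
Ivery vs Marwick: 1 for Ivery, 10 for Marwick — Marwick by 10–1.
Ivery beats Jarrow; loses to Calder, Kelston, Marwick — 1 pairwise win.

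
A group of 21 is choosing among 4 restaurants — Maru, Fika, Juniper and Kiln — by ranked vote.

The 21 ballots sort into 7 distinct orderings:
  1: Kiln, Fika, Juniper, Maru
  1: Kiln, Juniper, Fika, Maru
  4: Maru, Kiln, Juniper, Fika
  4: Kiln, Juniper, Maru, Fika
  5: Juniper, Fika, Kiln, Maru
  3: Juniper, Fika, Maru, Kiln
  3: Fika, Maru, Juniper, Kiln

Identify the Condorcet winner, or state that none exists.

Juniper

Head-to-head results (21 friends):
Maru vs Fika: Fika wins 13–8.
Maru vs Juniper: Juniper wins 14–7.
Maru vs Kiln: Kiln wins 11–10.
Fika vs Juniper: Juniper, 17–4.
Fika–Kiln: Fika 11–10.
Juniper–Kiln: Juniper 11–10.
Only Juniper has no losses; Juniper is the Condorcet winner.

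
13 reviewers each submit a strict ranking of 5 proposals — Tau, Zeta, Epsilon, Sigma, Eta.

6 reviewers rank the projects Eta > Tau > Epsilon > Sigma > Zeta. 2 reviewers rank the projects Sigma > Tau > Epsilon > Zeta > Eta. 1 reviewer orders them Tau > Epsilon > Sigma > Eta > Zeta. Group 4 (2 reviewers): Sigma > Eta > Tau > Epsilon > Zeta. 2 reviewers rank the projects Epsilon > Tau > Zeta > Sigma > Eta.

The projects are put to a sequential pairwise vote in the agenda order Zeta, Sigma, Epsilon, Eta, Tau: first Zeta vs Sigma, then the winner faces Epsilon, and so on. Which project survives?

Eta

Round 1: Zeta vs Sigma — 2–11, Sigma advances.
Round 2: Sigma vs Epsilon — 4–9, Epsilon advances.
Round 3: Epsilon vs Eta — 5–8, Eta advances.
Round 4: Eta vs Tau — 8–5, Eta advances.
Eta survives the agenda.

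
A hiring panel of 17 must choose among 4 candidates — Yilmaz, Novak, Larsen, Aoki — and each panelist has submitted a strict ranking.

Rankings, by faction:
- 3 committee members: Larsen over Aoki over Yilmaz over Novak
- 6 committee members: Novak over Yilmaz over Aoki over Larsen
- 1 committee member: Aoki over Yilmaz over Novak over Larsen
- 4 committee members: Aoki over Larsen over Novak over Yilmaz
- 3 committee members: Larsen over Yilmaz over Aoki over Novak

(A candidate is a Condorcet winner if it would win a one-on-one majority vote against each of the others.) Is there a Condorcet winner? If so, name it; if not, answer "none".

none

Check each pair by majority over 17 ballots:
Yilmaz vs Novak: Yilmaz preferred on 3+1+3 = 7 ballots; Novak wins 10–7.
Yilmaz vs Larsen: 6+1 = 7 for Yilmaz, 10 for Larsen — Larsen by 10–7.
Yilmaz vs Aoki: 9 to 8, Yilmaz.
Novak vs Larsen: Novak is ranked higher on 6+1 = 7 ballots, Larsen on 10. Larsen wins 10–7.
Novak vs Aoki: Novak is ranked higher on 6 ballots, Aoki on 11. Aoki wins 11–6.
Larsen vs Aoki: 3+3 = 6 for Larsen, 11 for Aoki — Aoki by 11–6.
No candidate is unbeaten: Yilmaz loses to Novak; Novak loses to Larsen; Larsen loses to Aoki; Aoki loses to Yilmaz. In particular Yilmaz > Aoki > Novak > Yilmaz is a majority cycle — no Condorcet winner exists.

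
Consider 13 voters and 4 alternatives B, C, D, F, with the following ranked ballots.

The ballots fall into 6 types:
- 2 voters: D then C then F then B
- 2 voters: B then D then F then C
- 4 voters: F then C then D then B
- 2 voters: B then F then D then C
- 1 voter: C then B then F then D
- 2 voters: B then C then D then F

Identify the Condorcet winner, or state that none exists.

none

Pairwise majorities:
B–C: C 7–6.
B vs D: B preferred on 2+2+1+2 = 7 ballots; B wins 7–6.
B vs F: B wins 7–6.
C vs D: 4+1+2 = 7 for C, 6 for D — C by 7–6.
C–F: F 8–5.
D vs F: D is ranked higher on 2+2+2 = 6 ballots, F on 7. F wins 7–6.
No alternative is unbeaten: B loses to C; C loses to F; D loses to B; F loses to B. In particular B → F → C → B is a majority cycle — no Condorcet winner exists.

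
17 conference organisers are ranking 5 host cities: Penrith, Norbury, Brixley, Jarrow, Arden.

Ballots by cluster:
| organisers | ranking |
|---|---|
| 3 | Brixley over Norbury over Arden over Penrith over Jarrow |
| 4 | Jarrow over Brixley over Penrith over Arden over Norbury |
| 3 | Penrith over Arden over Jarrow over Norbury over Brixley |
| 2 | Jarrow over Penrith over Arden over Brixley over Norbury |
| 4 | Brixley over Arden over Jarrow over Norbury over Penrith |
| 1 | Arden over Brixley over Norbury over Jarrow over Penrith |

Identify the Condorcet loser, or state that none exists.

Norbury

Pairwise majorities:
Penrith vs Norbury: Penrith wins 9–8.
Penrith vs Brixley: Brixley wins 12–5.
Penrith vs Jarrow: Jarrow, 11–6.
Penrith vs Arden: 4+3+2 = 9 for Penrith, 8 for Arden — Penrith by 9–8.
Norbury vs Brixley: 3 for Norbury, 14 for Brixley — Brixley by 14–3.
Norbury vs Jarrow: Jarrow, 13–4.
Norbury vs Arden: Norbury preferred on 3 ballots; Arden wins 14–3.
Brixley vs Jarrow: Brixley is ranked higher on 3+4+1 = 8 ballots, Jarrow on 9. Jarrow wins 9–8.
Brixley vs Arden: Brixley, 11–6.
Jarrow vs Arden: 4+2 = 6 for Jarrow, 11 for Arden — Arden by 11–6.
Norbury loses to every other city — it is the Condorcet loser.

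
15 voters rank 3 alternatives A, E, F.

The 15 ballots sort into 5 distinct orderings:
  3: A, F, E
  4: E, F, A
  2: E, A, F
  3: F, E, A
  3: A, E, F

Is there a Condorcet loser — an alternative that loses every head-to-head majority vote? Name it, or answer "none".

F

Pairwise majorities:
A–E: E 9–6.
A vs F: 8 to 7, A.
E vs F: 4+2+3 = 9 for E, 6 for F — E by 9–6.
F loses to every other alternative — it is the Condorcet loser.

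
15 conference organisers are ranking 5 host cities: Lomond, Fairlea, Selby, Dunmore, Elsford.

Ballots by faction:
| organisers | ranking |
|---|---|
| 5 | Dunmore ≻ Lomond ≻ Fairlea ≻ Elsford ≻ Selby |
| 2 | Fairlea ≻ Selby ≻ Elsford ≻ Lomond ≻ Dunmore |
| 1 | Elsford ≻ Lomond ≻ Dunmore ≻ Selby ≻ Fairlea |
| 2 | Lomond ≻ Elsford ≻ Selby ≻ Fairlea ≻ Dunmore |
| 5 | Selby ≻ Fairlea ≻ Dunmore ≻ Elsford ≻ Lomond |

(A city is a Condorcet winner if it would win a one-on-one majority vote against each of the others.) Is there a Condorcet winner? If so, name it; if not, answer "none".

none

Head-to-head results (15 organisers):
Lomond–Fairlea: Lomond 8–7.
Lomond–Selby: Lomond 8–7.
Lomond–Dunmore: Dunmore 10–5.
Lomond vs Elsford: Elsford wins 8–7.
Fairlea vs Selby: 5+2 = 7 for Fairlea, 8 for Selby — Selby by 8–7.
Fairlea vs Dunmore: Fairlea, 9–6.
Fairlea vs Elsford: Fairlea, 12–3.
Selby vs Dunmore: Selby preferred on 2+2+5 = 9 ballots; Selby wins 9–6.
Selby vs Elsford: Selby is ranked higher on 2+5 = 7 ballots, Elsford on 8. Elsford wins 8–7.
Dunmore vs Elsford: Dunmore wins 10–5.
Each city drops at least one matchup (Lomond loses to Dunmore; Fairlea loses to Lomond; Selby loses to Lomond; Dunmore loses to Fairlea; Elsford loses to Fairlea); the cycle Lomond → Fairlea → Dunmore → Lomond rules out a Condorcet winner.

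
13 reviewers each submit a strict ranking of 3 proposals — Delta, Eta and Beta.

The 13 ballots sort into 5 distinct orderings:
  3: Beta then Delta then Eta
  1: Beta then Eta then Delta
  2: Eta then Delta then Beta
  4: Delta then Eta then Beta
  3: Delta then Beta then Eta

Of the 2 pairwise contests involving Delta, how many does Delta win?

Delta against each rival (13 reviewers):
Delta vs Eta: Delta is ranked higher on 3+4+3 = 10 ballots, Eta on 3. Delta wins 10–3.
Delta vs Beta: Delta, 9–4.
Delta beats Eta, Beta — 2 pairwise wins.

2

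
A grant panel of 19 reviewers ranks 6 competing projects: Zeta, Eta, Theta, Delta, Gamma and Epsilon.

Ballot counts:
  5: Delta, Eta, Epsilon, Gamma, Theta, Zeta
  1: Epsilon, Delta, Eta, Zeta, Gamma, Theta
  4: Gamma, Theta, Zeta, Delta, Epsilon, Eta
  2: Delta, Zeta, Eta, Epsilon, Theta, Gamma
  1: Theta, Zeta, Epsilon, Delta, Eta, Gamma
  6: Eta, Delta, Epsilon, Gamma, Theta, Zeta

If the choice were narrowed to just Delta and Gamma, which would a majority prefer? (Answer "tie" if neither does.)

Delta

Ballots ranking Delta above Gamma: 5 + 1 + 2 + 1 + 6 = 15.
Ballots ranking Gamma above Delta: 19 − 15 = 4.
Delta wins the head-to-head 15–4.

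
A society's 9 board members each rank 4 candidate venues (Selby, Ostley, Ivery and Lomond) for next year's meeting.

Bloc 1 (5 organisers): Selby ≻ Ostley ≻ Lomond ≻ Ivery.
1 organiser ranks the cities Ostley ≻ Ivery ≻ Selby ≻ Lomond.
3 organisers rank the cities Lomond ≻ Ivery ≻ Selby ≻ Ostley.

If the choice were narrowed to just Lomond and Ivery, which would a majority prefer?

Lomond

Ballots ranking Lomond above Ivery: 5 + 3 = 8.
Ballots ranking Ivery above Lomond: 9 − 8 = 1.
Lomond wins the head-to-head 8–1.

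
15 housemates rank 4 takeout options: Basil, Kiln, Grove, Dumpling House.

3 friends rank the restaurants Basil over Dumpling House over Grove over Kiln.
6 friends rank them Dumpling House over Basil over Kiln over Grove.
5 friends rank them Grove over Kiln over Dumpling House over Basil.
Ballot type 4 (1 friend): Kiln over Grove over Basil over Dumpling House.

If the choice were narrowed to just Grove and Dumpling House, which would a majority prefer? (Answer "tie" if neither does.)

Ballots ranking Grove above Dumpling House: 5 + 1 = 6.
Ballots ranking Dumpling House above Grove: 15 − 6 = 9.
Dumpling House wins the head-to-head 9–6.

Dumpling House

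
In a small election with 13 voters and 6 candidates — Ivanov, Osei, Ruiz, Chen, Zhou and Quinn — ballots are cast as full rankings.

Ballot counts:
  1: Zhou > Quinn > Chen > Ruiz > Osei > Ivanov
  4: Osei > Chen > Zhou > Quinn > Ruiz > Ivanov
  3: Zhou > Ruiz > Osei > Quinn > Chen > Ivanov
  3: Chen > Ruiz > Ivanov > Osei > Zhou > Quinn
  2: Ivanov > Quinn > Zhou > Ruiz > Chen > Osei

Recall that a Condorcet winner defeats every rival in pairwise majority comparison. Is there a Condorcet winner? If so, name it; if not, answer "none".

Pairwise majorities:
Ivanov vs Osei: 5 to 8, Osei.
Ivanov vs Ruiz: Ruiz, 11–2.
Ivanov vs Chen: 2 for Ivanov, 11 for Chen — Chen by 11–2.
Ivanov vs Zhou: 3+2 = 5 for Ivanov, 8 for Zhou — Zhou by 8–5.
Ivanov vs Quinn: Quinn, 8–5.
Osei vs Ruiz: Osei is ranked higher on 4 ballots, Ruiz on 9. Ruiz wins 9–4.
Osei vs Chen: Osei wins 7–6.
Osei vs Zhou: 4+3 = 7 for Osei, 6 for Zhou — Osei by 7–6.
Osei vs Quinn: Osei wins 10–3.
Ruiz vs Chen: Ruiz preferred on 3+2 = 5 ballots; Chen wins 8–5.
Ruiz–Zhou: Zhou 10–3.
Ruiz vs Quinn: Ruiz preferred on 3+3 = 6 ballots; Quinn wins 7–6.
Chen vs Zhou: Chen, 7–6.
Chen vs Quinn: Chen is ranked higher on 4+3 = 7 ballots, Quinn on 6. Chen wins 7–6.
Zhou–Quinn: Zhou 11–2.
No candidate is unbeaten: Ivanov loses to Osei; Osei loses to Ruiz; Ruiz loses to Chen; Chen loses to Osei; Zhou loses to Osei; Quinn loses to Osei. In particular Osei > Chen > Ruiz > Osei is a majority cycle — no Condorcet winner exists.

none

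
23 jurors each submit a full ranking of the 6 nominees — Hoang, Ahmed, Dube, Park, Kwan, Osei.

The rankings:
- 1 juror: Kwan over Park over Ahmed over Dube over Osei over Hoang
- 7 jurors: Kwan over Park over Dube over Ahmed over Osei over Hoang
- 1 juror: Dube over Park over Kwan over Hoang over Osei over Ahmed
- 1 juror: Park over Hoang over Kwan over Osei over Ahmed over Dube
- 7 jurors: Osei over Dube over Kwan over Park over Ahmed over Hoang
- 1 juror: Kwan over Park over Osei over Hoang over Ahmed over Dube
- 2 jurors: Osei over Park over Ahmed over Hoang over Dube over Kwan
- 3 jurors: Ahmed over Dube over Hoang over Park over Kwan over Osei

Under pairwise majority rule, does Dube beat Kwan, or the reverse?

Dube

Ballots ranking Dube above Kwan: 1 + 7 + 2 + 3 = 13.
Ballots ranking Kwan above Dube: 23 − 13 = 10.
Dube wins the head-to-head 13–10.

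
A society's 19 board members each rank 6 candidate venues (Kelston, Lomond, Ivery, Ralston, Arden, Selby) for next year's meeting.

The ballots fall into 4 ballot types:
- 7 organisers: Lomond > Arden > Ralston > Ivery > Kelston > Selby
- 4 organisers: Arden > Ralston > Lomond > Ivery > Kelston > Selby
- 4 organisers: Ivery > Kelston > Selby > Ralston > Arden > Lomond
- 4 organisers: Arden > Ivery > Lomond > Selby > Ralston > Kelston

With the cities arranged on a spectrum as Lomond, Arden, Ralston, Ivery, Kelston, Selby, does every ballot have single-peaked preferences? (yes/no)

Axis positions: Lomond=1, Arden=2, Ralston=3, Ivery=4, Kelston=5, Selby=6.
Ballot type 1 (peak Lomond at position 1): ranking walks positions 1-2-3-4-5-6, expanding outward from the peak — single-peaked.
Ballot type 2 (peak Arden at position 2): ranking walks positions 2-3-1-4-5-6, expanding outward from the peak — single-peaked.
Ballot type 3 (peak Ivery at position 4): ranking walks positions 4-5-6-3-2-1, expanding outward from the peak — single-peaked.
Ballot type 4: ranking walks positions 2-4-1-6-3-5; Ivery is ranked above Ralston even though Ralston lies between Ivery and the peak Arden on the axis — preferences dip and rise again. Not single-peaked.
Ballot type 4 violates single-peakedness, so the profile is not single-peaked on this axis.

no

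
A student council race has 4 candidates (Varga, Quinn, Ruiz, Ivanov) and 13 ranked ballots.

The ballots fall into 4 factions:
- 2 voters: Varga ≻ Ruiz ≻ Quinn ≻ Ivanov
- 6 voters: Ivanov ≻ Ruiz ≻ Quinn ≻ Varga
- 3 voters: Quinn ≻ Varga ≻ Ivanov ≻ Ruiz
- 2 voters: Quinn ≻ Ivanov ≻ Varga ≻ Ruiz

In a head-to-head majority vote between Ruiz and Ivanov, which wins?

Ballots ranking Ruiz above Ivanov: 2.
Ballots ranking Ivanov above Ruiz: 13 − 2 = 11.
Ivanov wins the head-to-head 11–2.

Ivanov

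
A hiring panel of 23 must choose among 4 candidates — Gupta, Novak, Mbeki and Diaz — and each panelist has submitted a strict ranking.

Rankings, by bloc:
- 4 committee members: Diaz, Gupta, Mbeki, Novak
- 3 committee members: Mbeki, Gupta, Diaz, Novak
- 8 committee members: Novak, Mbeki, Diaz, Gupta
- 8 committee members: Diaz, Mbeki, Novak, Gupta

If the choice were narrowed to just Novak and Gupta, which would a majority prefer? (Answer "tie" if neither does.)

Ballots ranking Novak above Gupta: 8 + 8 = 16.
Ballots ranking Gupta above Novak: 23 − 16 = 7.
Novak wins the head-to-head 16–7.

Novak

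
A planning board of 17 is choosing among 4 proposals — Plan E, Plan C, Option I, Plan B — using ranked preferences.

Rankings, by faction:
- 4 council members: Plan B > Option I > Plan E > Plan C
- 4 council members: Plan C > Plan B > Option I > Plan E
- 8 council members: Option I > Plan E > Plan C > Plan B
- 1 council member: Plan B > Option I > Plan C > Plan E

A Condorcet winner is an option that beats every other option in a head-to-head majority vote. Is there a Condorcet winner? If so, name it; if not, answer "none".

Check each pair by majority over 17 ballots:
Plan E–Plan C: Plan E 12–5.
Plan E vs Option I: Option I wins 17–0.
Plan E–Plan B: Plan B 9–8.
Plan C–Option I: Option I 13–4.
Plan C vs Plan B: Plan C wins 12–5.
Option I vs Plan B: Plan B, 9–8.
Every option loses at least once (Plan E loses to Option I; Plan C loses to Plan E; Option I loses to Plan B; Plan B loses to Plan C). The majority relation contains the cycle Plan E → Plan C → Plan B → Plan E, so there is no Condorcet winner.

none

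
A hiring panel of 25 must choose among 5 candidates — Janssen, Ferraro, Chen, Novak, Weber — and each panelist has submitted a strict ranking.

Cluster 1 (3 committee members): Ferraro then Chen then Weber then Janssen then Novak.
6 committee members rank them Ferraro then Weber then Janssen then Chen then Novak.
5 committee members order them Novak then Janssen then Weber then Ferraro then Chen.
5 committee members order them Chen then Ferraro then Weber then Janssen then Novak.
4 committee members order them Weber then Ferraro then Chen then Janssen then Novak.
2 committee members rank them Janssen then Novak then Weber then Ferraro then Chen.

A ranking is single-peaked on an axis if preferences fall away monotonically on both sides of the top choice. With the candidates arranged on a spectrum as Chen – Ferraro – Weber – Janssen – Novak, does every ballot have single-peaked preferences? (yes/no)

yes

Axis positions: Chen=1, Ferraro=2, Weber=3, Janssen=4, Novak=5.
Cluster 1 (peak Ferraro at position 2): ranking walks positions 2-1-3-4-5, expanding outward from the peak — single-peaked.
Cluster 2 (peak Ferraro at position 2): ranking walks positions 2-3-4-1-5, expanding outward from the peak — single-peaked.
Cluster 3 (peak Novak at position 5): ranking walks positions 5-4-3-2-1, expanding outward from the peak — single-peaked.
Cluster 4 (peak Chen at position 1): ranking walks positions 1-2-3-4-5, expanding outward from the peak — single-peaked.
Cluster 5 (peak Weber at position 3): ranking walks positions 3-2-1-4-5, expanding outward from the peak — single-peaked.
Cluster 6 (peak Janssen at position 4): ranking walks positions 4-5-3-2-1, expanding outward from the peak — single-peaked.
Every ranking is single-peaked on this axis.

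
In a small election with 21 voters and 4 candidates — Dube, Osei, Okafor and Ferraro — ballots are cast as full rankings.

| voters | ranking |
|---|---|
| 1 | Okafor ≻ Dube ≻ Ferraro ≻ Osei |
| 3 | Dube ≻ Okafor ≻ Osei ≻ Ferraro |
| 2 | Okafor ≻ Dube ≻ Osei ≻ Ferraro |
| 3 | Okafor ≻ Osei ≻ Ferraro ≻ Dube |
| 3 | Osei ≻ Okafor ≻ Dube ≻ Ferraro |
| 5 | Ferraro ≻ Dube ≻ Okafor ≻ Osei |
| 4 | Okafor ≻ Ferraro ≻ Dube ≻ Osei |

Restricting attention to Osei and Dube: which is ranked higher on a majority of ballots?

Ballots ranking Osei above Dube: 3 + 3 = 6.
Ballots ranking Dube above Osei: 21 − 6 = 15.
Dube wins the head-to-head 15–6.

Dube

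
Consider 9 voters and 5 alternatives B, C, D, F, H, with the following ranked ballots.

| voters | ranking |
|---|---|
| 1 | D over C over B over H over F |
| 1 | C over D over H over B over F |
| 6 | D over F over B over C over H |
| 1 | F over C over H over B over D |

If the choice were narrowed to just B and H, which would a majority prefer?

Ballots ranking B above H: 1 + 6 = 7.
Ballots ranking H above B: 9 − 7 = 2.
B wins the head-to-head 7–2.

B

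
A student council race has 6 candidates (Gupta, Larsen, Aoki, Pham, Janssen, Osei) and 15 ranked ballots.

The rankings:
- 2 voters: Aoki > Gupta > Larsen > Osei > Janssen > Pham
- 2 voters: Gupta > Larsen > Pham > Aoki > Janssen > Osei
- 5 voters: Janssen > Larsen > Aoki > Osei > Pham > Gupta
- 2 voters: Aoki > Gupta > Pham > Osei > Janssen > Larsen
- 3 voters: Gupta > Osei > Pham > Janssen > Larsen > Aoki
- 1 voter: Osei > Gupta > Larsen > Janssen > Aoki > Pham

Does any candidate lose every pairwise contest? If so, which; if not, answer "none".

Pairwise majorities:
Gupta–Larsen: Gupta 10–5.
Gupta vs Aoki: Aoki wins 9–6.
Gupta vs Pham: Gupta preferred on 2+2+2+3+1 = 10 ballots; Gupta wins 10–5.
Gupta vs Janssen: 2+2+2+3+1 = 10 for Gupta, 5 for Janssen — Gupta by 10–5.
Gupta vs Osei: Gupta wins 9–6.
Larsen vs Aoki: Larsen wins 11–4.
Larsen–Pham: Larsen 10–5.
Larsen vs Janssen: Larsen preferred on 2+2+1 = 5 ballots; Janssen wins 10–5.
Larsen vs Osei: Larsen wins 9–6.
Aoki vs Pham: Aoki preferred on 2+5+2+1 = 10 ballots; Aoki wins 10–5.
Aoki vs Janssen: Janssen wins 9–6.
Aoki vs Osei: 2+2+5+2 = 11 for Aoki, 4 for Osei — Aoki by 11–4.
Pham vs Janssen: Pham is ranked higher on 2+2+3 = 7 ballots, Janssen on 8. Janssen wins 8–7.
Pham vs Osei: Osei, 11–4.
Janssen vs Osei: 2+5 = 7 for Janssen, 8 for Osei — Osei by 8–7.
Only Pham has no wins; Pham is the Condorcet loser.

Pham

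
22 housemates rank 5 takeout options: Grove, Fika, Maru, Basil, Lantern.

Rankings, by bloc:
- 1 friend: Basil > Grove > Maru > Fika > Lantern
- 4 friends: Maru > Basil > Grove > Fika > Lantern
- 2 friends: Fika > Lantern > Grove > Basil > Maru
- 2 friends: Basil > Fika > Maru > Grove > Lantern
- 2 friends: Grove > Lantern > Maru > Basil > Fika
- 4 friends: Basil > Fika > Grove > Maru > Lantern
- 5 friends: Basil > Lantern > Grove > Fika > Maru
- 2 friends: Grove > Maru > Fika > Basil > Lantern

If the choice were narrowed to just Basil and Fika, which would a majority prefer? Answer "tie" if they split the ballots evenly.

Ballots ranking Basil above Fika: 1 + 4 + 2 + 2 + 4 + 5 = 18.
Ballots ranking Fika above Basil: 22 − 18 = 4.
Basil wins the head-to-head 18–4.

Basil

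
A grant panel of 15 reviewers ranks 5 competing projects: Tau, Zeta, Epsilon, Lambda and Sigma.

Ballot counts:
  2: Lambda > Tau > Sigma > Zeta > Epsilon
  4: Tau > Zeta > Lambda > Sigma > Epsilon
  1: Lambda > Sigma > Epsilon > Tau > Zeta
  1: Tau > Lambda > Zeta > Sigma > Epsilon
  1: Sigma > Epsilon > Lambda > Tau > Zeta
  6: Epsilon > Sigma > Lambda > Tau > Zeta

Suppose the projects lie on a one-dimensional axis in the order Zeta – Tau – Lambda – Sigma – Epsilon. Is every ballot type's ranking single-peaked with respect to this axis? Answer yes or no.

Axis positions: Zeta=1, Tau=2, Lambda=3, Sigma=4, Epsilon=5.
Ballot type 1 (peak Lambda at position 3): ranking walks positions 3-2-4-1-5, expanding outward from the peak — single-peaked.
Ballot type 2 (peak Tau at position 2): ranking walks positions 2-1-3-4-5, expanding outward from the peak — single-peaked.
Ballot type 3 (peak Lambda at position 3): ranking walks positions 3-4-5-2-1, expanding outward from the peak — single-peaked.
Ballot type 4 (peak Tau at position 2): ranking walks positions 2-3-1-4-5, expanding outward from the peak — single-peaked.
Ballot type 5 (peak Sigma at position 4): ranking walks positions 4-5-3-2-1, expanding outward from the peak — single-peaked.
Ballot type 6 (peak Epsilon at position 5): ranking walks positions 5-4-3-2-1, expanding outward from the peak — single-peaked.
Every ranking is single-peaked on this axis.

yes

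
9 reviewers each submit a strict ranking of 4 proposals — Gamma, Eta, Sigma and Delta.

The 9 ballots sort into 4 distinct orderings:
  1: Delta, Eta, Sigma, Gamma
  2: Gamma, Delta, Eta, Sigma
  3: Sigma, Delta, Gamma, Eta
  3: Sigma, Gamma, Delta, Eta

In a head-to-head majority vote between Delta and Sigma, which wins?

Sigma

Ballots ranking Delta above Sigma: 1 + 2 = 3.
Ballots ranking Sigma above Delta: 9 − 3 = 6.
Sigma wins the head-to-head 6–3.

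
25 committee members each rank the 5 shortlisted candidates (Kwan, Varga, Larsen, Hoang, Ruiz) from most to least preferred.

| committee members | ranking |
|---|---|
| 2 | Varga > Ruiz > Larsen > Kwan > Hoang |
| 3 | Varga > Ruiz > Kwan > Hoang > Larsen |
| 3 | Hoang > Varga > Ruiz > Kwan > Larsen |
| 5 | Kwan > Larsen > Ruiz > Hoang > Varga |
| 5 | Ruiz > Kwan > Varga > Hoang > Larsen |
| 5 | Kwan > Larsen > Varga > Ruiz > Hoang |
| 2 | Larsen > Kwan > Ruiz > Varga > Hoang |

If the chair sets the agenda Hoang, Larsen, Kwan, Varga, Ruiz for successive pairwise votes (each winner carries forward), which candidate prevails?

Ruiz

Round 1: Hoang vs Larsen — 11–14, Larsen advances.
Round 2: Larsen vs Kwan — 4–21, Kwan advances.
Round 3: Kwan vs Varga — 17–8, Kwan advances.
Round 4: Kwan vs Ruiz — 12–13, Ruiz advances.
The agenda winner is Ruiz.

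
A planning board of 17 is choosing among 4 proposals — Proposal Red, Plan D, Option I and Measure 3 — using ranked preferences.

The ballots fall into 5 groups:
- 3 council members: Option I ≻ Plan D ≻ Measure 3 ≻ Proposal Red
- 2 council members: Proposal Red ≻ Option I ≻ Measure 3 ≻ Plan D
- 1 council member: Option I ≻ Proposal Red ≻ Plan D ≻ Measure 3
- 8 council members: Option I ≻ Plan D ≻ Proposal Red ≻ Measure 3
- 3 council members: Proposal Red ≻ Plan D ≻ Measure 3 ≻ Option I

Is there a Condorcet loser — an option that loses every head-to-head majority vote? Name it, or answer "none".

Head-to-head results (17 council members):
Proposal Red vs Plan D: 2+1+3 = 6 for Proposal Red, 11 for Plan D — Plan D by 11–6.
Proposal Red vs Option I: 5 to 12, Option I.
Proposal Red vs Measure 3: Proposal Red, 14–3.
Plan D vs Option I: Option I, 14–3.
Plan D vs Measure 3: Plan D, 15–2.
Option I vs Measure 3: Option I, 14–3.
Measure 3 loses to every other option — it is the Condorcet loser.

Measure 3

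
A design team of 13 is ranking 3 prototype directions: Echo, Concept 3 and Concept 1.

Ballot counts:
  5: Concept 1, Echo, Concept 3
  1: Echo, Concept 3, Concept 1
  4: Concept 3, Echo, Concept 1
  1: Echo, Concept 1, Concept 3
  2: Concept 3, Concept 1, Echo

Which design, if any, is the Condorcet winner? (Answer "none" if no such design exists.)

none

Pairwise majorities:
Echo vs Concept 3: 7 to 6, Echo.
Echo vs Concept 1: 6 to 7, Concept 1.
Concept 3 vs Concept 1: Concept 3 is ranked higher on 1+4+2 = 7 ballots, Concept 1 on 6. Concept 3 wins 7–6.
Each design drops at least one matchup (Echo loses to Concept 1; Concept 3 loses to Echo; Concept 1 loses to Concept 3); the cycle Echo beats Concept 3 beats Concept 1 beats Echo rules out a Condorcet winner.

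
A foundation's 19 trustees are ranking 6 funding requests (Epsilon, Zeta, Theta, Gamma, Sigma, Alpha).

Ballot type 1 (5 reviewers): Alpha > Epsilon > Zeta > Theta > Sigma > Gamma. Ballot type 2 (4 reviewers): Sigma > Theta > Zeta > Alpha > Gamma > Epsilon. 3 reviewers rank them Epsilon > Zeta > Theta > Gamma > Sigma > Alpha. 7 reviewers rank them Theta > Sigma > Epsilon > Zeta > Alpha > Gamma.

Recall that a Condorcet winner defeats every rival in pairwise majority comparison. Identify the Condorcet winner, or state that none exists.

Check each pair by majority over 19 ballots:
Epsilon vs Zeta: Epsilon preferred on 5+3+7 = 15 ballots; Epsilon wins 15–4.
Epsilon vs Theta: Epsilon preferred on 5+3 = 8 ballots; Theta wins 11–8.
Epsilon vs Gamma: Epsilon preferred on 5+3+7 = 15 ballots; Epsilon wins 15–4.
Epsilon vs Sigma: 8 to 11, Sigma.
Epsilon vs Alpha: Epsilon is ranked higher on 3+7 = 10 ballots, Alpha on 9. Epsilon wins 10–9.
Zeta vs Theta: 5+3 = 8 for Zeta, 11 for Theta — Theta by 11–8.
Zeta vs Gamma: 5+4+3+7 = 19 for Zeta, 0 for Gamma — Zeta by 19–0.
Zeta vs Sigma: Zeta is ranked higher on 5+3 = 8 ballots, Sigma on 11. Sigma wins 11–8.
Zeta vs Alpha: 4+3+7 = 14 for Zeta, 5 for Alpha — Zeta by 14–5.
Theta vs Gamma: Theta preferred on 5+4+3+7 = 19 ballots; Theta wins 19–0.
Theta vs Sigma: 5+3+7 = 15 for Theta, 4 for Sigma — Theta by 15–4.
Theta vs Alpha: Theta is ranked higher on 4+3+7 = 14 ballots, Alpha on 5. Theta wins 14–5.
Gamma vs Sigma: 3 for Gamma, 16 for Sigma — Sigma by 16–3.
Gamma vs Alpha: 3 for Gamma, 16 for Alpha — Alpha by 16–3.
Sigma vs Alpha: Sigma is ranked higher on 4+3+7 = 14 ballots, Alpha on 5. Sigma wins 14–5.
Theta defeats every rival head-to-head and is the Condorcet winner.

Theta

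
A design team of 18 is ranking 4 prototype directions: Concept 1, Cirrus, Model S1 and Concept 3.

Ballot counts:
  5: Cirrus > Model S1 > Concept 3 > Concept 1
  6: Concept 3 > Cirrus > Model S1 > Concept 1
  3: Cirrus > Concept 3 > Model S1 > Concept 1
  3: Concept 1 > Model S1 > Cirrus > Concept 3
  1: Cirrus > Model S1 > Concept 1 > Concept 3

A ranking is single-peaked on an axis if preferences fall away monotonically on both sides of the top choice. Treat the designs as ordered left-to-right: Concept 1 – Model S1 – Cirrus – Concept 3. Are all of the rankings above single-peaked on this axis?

yes

Axis positions: Concept 1=1, Model S1=2, Cirrus=3, Concept 3=4.
Group 1 (peak Cirrus at position 3): ranking walks positions 3-2-4-1, expanding outward from the peak — single-peaked.
Group 2 (peak Concept 3 at position 4): ranking walks positions 4-3-2-1, expanding outward from the peak — single-peaked.
Group 3 (peak Cirrus at position 3): ranking walks positions 3-4-2-1, expanding outward from the peak — single-peaked.
Group 4 (peak Concept 1 at position 1): ranking walks positions 1-2-3-4, expanding outward from the peak — single-peaked.
Group 5 (peak Cirrus at position 3): ranking walks positions 3-2-1-4, expanding outward from the peak — single-peaked.
Every ranking is single-peaked on this axis.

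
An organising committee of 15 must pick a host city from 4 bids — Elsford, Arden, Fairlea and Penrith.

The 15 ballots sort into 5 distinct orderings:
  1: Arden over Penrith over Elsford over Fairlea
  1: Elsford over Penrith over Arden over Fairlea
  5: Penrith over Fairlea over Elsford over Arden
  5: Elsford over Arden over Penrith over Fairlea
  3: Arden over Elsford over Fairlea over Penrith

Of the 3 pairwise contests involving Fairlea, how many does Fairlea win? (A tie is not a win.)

0

Fairlea against each rival (15 organisers):
Fairlea vs Elsford: Elsford wins 10–5.
Fairlea vs Arden: Arden wins 10–5.
Fairlea vs Penrith: Penrith, 12–3.
Fairlea beats no one; loses to Elsford, Arden, Penrith — 0 pairwise wins.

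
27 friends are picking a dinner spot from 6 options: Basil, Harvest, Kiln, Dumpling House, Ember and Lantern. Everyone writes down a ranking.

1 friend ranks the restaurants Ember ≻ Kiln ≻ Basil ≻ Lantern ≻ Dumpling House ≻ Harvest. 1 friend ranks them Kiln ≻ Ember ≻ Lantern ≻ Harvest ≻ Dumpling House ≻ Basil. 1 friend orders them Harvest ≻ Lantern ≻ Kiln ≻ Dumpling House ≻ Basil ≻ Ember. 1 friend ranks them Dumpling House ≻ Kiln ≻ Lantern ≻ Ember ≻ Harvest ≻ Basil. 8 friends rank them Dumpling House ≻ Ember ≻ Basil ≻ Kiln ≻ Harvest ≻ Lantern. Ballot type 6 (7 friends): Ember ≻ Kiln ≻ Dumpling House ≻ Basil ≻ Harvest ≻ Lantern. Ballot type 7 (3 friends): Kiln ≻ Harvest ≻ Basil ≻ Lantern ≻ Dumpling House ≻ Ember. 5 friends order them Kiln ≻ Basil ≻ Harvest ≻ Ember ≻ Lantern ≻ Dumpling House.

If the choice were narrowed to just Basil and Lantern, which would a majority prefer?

Ballots ranking Basil above Lantern: 1 + 8 + 7 + 3 + 5 = 24.
Ballots ranking Lantern above Basil: 27 − 24 = 3.
Basil wins the head-to-head 24–3.

Basil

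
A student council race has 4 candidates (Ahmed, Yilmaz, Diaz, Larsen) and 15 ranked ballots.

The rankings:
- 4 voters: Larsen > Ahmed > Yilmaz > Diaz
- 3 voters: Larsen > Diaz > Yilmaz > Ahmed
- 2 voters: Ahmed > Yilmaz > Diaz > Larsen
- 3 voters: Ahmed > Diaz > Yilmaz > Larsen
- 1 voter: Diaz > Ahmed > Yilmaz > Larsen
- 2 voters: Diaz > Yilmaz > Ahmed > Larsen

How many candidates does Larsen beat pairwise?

0

Larsen against each rival (15 voters):
Larsen vs Ahmed: Ahmed wins 8–7.
Larsen vs Yilmaz: Larsen preferred on 4+3 = 7 ballots; Yilmaz wins 8–7.
Larsen–Diaz: Diaz 8–7.
Larsen beats no one; loses to Ahmed, Yilmaz, Diaz — 0 pairwise wins.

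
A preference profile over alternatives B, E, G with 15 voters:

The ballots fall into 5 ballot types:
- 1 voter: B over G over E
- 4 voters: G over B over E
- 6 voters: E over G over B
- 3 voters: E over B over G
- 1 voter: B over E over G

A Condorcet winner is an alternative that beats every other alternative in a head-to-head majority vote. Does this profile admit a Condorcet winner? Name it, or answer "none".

E

Head-to-head results (15 voters):
B vs E: E wins 9–6.
B vs G: G, 10–5.
E vs G: E wins 10–5.
Only E has no losses; E is the Condorcet winner.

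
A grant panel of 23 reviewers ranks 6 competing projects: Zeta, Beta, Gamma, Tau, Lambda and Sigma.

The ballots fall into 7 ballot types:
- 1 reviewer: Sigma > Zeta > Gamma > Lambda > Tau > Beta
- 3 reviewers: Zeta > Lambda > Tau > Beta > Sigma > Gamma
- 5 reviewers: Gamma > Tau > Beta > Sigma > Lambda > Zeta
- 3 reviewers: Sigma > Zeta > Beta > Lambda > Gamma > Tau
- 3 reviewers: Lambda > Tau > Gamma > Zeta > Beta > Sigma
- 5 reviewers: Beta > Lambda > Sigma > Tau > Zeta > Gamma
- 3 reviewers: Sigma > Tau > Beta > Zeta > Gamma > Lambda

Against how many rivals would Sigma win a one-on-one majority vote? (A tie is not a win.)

Sigma against each rival (23 reviewers):
Sigma vs Zeta: Sigma is ranked higher on 1+5+3+5+3 = 17 ballots, Zeta on 6. Sigma wins 17–6.
Sigma–Beta: Beta 16–7.
Sigma vs Gamma: Sigma preferred on 1+3+3+5+3 = 15 ballots; Sigma wins 15–8.
Sigma vs Tau: 12 to 11, Sigma.
Sigma–Lambda: Sigma 12–11.
Sigma beats Zeta, Gamma, Tau, Lambda; loses to Beta — 4 pairwise wins.

4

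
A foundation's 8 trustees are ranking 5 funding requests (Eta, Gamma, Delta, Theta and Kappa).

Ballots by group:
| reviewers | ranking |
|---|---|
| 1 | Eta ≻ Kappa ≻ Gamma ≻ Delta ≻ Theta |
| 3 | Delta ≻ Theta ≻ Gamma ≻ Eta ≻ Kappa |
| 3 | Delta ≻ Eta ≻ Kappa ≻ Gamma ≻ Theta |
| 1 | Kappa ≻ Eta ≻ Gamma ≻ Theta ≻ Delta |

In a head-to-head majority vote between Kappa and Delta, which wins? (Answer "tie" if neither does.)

Ballots ranking Kappa above Delta: 1 + 1 = 2.
Ballots ranking Delta above Kappa: 8 − 2 = 6.
Delta wins the head-to-head 6–2.

Delta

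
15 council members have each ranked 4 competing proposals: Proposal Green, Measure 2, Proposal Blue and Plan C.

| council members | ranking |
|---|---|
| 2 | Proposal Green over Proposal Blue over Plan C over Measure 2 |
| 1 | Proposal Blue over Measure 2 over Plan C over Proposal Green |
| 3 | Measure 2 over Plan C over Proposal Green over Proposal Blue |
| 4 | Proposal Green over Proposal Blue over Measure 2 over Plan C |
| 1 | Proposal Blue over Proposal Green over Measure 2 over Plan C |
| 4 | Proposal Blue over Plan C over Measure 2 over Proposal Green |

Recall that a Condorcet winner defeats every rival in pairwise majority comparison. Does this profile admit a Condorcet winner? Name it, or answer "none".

Check each pair by majority over 15 ballots:
Proposal Green vs Measure 2: Measure 2, 8–7.
Proposal Green vs Proposal Blue: Proposal Green wins 9–6.
Proposal Green–Plan C: Plan C 8–7.
Measure 2 vs Proposal Blue: Proposal Blue, 12–3.
Measure 2 vs Plan C: 9 to 6, Measure 2.
Proposal Blue vs Plan C: Proposal Blue preferred on 2+1+4+1+4 = 12 ballots; Proposal Blue wins 12–3.
Every option loses at least once (Proposal Green loses to Measure 2; Measure 2 loses to Proposal Blue; Proposal Blue loses to Proposal Green; Plan C loses to Measure 2). The majority relation contains the cycle Proposal Green → Proposal Blue → Measure 2 → Proposal Green, so there is no Condorcet winner.

none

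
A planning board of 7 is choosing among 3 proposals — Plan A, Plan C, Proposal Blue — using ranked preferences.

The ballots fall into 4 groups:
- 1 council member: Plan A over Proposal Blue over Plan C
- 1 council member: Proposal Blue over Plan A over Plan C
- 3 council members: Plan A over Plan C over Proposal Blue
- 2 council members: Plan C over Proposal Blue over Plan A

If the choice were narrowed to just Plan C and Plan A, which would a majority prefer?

Plan A

Ballots ranking Plan C above Plan A: 2.
Ballots ranking Plan A above Plan C: 7 − 2 = 5.
Plan A wins the head-to-head 5–2.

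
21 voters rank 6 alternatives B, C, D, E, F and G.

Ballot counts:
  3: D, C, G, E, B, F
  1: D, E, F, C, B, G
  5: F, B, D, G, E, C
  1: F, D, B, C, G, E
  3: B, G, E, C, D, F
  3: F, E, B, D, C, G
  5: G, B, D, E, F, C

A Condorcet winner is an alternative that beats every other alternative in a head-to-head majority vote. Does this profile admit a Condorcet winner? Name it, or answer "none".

B

Head-to-head results (21 voters):
B vs C: 17 to 4, B.
B vs D: B preferred on 5+3+3+5 = 16 ballots; B wins 16–5.
B–E: B 14–7.
B–F: B 11–10.
B vs G: 13 to 8, B.
C vs D: D, 18–3.
C vs E: C is ranked higher on 3+1 = 4 ballots, E on 17. E wins 17–4.
C vs F: C is ranked higher on 3+3 = 6 ballots, F on 15. F wins 15–6.
C vs G: G, 13–8.
D vs E: D, 15–6.
D vs F: D wins 12–9.
D vs G: D, 13–8.
E vs F: E is ranked higher on 3+1+3+5 = 12 ballots, F on 9. E wins 12–9.
E vs G: E is ranked higher on 1+3 = 4 ballots, G on 17. G wins 17–4.
F vs G: G, 11–10.
B wins every pairwise contest, so B is the Condorcet winner.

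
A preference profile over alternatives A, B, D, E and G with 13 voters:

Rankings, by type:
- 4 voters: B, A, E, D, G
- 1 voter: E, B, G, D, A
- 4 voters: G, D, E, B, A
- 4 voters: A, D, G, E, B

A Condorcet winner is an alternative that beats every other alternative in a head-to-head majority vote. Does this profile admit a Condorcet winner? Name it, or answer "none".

Head-to-head results (13 voters):
A vs B: B, 9–4.
A–D: A 8–5.
A–E: A 8–5.
A–G: A 8–5.
B vs D: D wins 8–5.
B vs E: E, 9–4.
B vs G: G, 8–5.
D vs E: D, 8–5.
D vs G: D wins 8–5.
E–G: G 8–5.
No alternative is unbeaten: A loses to B; B loses to D; D loses to A; E loses to A; G loses to A. In particular A → D → B → A is a majority cycle — no Condorcet winner exists.

none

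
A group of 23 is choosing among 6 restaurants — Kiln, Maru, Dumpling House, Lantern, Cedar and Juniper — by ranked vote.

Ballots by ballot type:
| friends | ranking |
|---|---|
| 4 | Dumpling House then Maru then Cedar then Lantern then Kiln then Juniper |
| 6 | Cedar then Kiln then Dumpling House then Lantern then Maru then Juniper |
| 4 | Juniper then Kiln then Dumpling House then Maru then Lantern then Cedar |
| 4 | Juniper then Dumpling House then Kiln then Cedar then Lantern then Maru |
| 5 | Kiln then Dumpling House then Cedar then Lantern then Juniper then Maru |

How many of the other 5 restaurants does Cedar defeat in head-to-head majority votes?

Cedar against each rival (23 friends):
Cedar–Kiln: Kiln 13–10.
Cedar vs Maru: 15 to 8, Cedar.
Cedar vs Dumpling House: 6 to 17, Dumpling House.
Cedar vs Lantern: Cedar, 19–4.
Cedar–Juniper: Cedar 15–8.
Cedar beats Maru, Lantern, Juniper; loses to Kiln, Dumpling House — 3 pairwise wins.

3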